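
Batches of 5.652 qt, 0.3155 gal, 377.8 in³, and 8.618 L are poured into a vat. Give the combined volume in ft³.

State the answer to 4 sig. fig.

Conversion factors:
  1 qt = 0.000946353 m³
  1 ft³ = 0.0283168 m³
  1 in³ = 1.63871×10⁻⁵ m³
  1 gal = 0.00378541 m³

0.7540 ft³

5.652 qt × 0.000946353 = 0.00534879 m³
0.3155 gal × 0.00378541 = 0.0011943 m³
377.8 in³ × 1.63871×10⁻⁵ = 0.00619105 m³
8.618 L × 0.001 = 0.008618 m³
Sum: 0.00534879 + 0.0011943 + 0.00619105 + 0.008618 = 0.0213521 m³
In ft³: 0.0213521 / 0.0283168 = 0.754044 ft³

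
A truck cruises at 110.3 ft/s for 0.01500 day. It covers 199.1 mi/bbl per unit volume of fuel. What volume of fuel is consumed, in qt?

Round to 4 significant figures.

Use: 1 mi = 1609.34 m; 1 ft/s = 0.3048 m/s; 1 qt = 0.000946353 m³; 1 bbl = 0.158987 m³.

22.84 qt

110.3 ft/s → 33.6194 m/s
0.01500 day → 1296 s
d = v × t = 33.6194 × 1296 = 43570.7 m
199.1 mi/bbl → 2.01538×10⁶ m/m³
V = d / (distance per unit fuel) = 43570.7 / 2.01538×10⁶ = 0.0216191 m³
In qt: 0.0216191 / 0.000946353 = 22.8446 qt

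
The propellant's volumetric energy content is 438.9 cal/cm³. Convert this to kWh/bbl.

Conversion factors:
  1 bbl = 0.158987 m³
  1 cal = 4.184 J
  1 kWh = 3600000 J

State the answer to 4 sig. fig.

438.9 cal/cm³ × 4.184 J/cal ÷ 10⁻⁶ m³/cm³ = 1.83636×10⁹ J/m³
1.83636×10⁹ J/m³ ÷ 3600000 J/kWh × 0.158987 m³/bbl = 81.0993 kWh/bbl

81.10 kWh/bbl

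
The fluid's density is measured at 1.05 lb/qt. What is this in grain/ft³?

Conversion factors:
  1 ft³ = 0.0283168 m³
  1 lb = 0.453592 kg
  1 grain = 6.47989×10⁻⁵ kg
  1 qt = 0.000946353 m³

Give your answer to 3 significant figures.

2.20×10⁵ grain/ft³

1.05 lb/qt × 0.453592 kg/lb ÷ 0.000946353 m³/qt = 503.271 kg/m³
503.271 kg/m³ ÷ 6.47989×10⁻⁵ kg/grain × 0.0283168 m³/ft³ = 219927 grain/ft³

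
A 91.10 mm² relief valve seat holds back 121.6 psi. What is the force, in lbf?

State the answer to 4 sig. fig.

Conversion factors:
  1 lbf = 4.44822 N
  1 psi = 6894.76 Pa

17.17 lbf

121.6 psi × 6894.76 → 838403 Pa
91.10 mm² × 10⁻⁶ → 9.11×10⁻⁵ m²
F = P × A = 838403 Pa × 9.11×10⁻⁵ m² = 76.3785 N
76.3785 N ÷ (4.44822 N/lbf) = 17.1706 lbf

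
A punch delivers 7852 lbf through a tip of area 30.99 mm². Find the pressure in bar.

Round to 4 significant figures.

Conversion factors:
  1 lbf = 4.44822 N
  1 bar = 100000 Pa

1.127×10⁴ bar

7852 lbf × 4.44822 → 34927.4 N
30.99 mm² × 10⁻⁶ → 3.099×10⁻⁵ m²
P = F / A = 34927.4 N / 3.099×10⁻⁵ m² = 1.12705×10⁹ Pa
1.12705×10⁹ Pa ÷ (100000 Pa/bar) = 11270.5 bar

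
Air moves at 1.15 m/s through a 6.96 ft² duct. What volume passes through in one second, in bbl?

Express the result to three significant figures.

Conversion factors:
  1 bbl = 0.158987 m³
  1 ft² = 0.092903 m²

6.96 ft² × 0.092903 = 0.646605 m²
V = v × A × t = 1.15 m/s × 0.646605 m² × 1 s = 0.743596 m³
0.743596 m³ ÷ (0.158987 m³/bbl) = 4.67709 bbl

4.68 bbl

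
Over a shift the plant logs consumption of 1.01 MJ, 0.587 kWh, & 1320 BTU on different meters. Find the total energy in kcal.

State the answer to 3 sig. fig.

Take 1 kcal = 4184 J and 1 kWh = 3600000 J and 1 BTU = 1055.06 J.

1.01 MJ × 1000000 = 1.01×10⁶ J
0.587 kWh × 3600000 = 2.1132×10⁶ J
1320 BTU × 1055.06 = 1.39268×10⁶ J
Combined: 1.01×10⁶ + 2.1132×10⁶ + 1.39268×10⁶ = 4.51588×10⁶ J
In kcal: 4.51588×10⁶ / 4184 = 1079.32 kcal

1080 kcal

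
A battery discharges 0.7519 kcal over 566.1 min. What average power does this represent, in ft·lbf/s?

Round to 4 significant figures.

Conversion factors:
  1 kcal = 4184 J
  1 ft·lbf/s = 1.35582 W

0.06831 ft·lbf/s

0.7519 kcal × 4184 → 3145.95 J
566.1 min × 60 → 33966 s
P = E / t = 3145.95 J / 33966 s = 0.0926206 W
0.0926206 W ÷ (1.35582 W/ft·lbf/s) = 0.0683133 ft·lbf/s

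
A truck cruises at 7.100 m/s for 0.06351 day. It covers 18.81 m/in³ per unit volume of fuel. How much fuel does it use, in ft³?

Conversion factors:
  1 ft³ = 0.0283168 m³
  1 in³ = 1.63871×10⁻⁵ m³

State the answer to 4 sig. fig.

0.06351 day → 5487.26 s
d = v × t = 7.1 × 5487.26 = 38959.5 m
18.81 m/in³ → 1.14785×10⁶ m/m³
V = d / (distance per unit fuel) = 38959.5 / 1.14785×10⁶ = 0.0339413 m³
In ft³: 0.0339413 / 0.0283168 = 1.19863 ft³

1.199 ft³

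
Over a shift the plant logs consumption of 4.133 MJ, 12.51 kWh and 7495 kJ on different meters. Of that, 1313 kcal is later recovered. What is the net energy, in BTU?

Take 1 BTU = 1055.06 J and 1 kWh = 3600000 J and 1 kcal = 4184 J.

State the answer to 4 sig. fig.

4.850×10⁴ BTU

4.133 MJ × 1000000 = 4.133×10⁶ J
12.51 kWh × 3600000 = 4.5036×10⁷ J
7495 kJ × 1000 = 7.495×10⁶ J
1313 kcal × 4184 = 5.49359×10⁶ J
Sum: 4.133×10⁶ + 4.5036×10⁷ + 7.495×10⁶ − 5.49359×10⁶ = 5.11704×10⁷ J
In BTU: 5.11704×10⁷ / 1055.06 = 48500 BTU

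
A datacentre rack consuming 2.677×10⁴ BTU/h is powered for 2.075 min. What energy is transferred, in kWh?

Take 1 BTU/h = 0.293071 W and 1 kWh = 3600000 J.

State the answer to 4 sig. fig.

2.677×10⁴ BTU/h × 0.293071 = 7845.51 W
2.075 min × 60 = 124.5 s
E = P × t = 7845.51 W × 124.5 s = 976766 J
976766 J ÷ (3600000 J/kWh) = 0.271324 kWh

0.2713 kWh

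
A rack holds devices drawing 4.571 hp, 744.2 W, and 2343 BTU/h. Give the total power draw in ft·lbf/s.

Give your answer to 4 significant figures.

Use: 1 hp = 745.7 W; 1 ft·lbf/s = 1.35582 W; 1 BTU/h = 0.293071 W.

3569 ft·lbf/s

4.571 hp × 745.7 = 3408.59 W
744.2 W (already W)
2343 BTU/h × 0.293071 = 686.665 W
Sum: 3408.59 + 744.2 + 686.665 = 4839.46 W
In ft·lbf/s: 4839.46 / 1.35582 = 3569.4 ft·lbf/s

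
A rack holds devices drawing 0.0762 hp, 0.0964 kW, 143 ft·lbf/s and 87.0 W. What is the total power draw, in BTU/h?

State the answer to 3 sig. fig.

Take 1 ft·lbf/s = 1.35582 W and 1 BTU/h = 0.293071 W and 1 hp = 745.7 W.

1480 BTU/h

0.0762 hp × 745.7 → 56.8223 W
0.0964 kW × 1000 → 96.4 W
143 ft·lbf/s × 1.35582 → 193.882 W
87.0 W (already W)
Total: 56.8223 + 96.4 + 193.882 + 87 = 434.104 W
In BTU/h: 434.104 / 0.293071 = 1481.22 BTU/h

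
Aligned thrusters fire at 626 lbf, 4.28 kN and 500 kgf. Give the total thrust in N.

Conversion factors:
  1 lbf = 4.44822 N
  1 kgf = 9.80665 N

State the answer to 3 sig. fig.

626 lbf × 4.44822 = 2784.59 N
4.28 kN × 1000 = 4280 N
500 kgf × 9.80665 = 4903.32 N
Sum: 2784.59 + 4280 + 4903.32 = 11967.9 N

1.20×10⁴ N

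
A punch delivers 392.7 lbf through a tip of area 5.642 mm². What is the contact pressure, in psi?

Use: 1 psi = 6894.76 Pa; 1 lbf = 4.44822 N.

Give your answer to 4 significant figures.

4.491×10⁴ psi

392.7 lbf × 4.44822 → 1746.82 N
5.642 mm² × 10⁻⁶ → 5.642×10⁻⁶ m²
P = F / A = 1746.82 N / 5.642×10⁻⁶ m² = 3.0961×10⁸ Pa
3.0961×10⁸ Pa ÷ (6894.76 Pa/psi) = 44905.1 psi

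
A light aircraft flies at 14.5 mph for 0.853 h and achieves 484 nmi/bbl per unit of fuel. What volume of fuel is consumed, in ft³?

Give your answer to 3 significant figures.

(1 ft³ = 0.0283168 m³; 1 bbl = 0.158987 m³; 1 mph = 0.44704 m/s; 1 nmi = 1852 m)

0.125 ft³

14.5 mph → 6.48208 m/s
0.853 h → 3070.8 s
d = v × t = 6.48208 × 3070.8 = 19905.2 m
484 nmi/bbl → 5.638×10⁶ m/m³
V = d / (distance per unit fuel) = 19905.2 / 5.638×10⁶ = 0.00353054 m³
In ft³: 0.00353054 / 0.0283168 = 0.12468 ft³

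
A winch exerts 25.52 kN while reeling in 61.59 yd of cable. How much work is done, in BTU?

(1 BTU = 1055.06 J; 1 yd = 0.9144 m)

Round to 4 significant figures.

1362 BTU

25.52 kN × 1000 = 25520 N
61.59 yd × 0.9144 = 56.3179 m
W = F × d = 25520 N × 56.3179 m = 1.43723×10⁶ J
1.43723×10⁶ J ÷ (1055.06 J/BTU) = 1362.23 BTU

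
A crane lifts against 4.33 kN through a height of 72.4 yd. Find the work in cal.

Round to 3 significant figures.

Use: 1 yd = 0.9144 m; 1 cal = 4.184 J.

6.85×10⁴ cal

4.33 kN × 1000 → 4330 N
72.4 yd × 0.9144 → 66.2026 m
W = F × d = 4330 N × 66.2026 m = 286657 J
286657 J ÷ (4.184 J/cal) = 68512.7 cal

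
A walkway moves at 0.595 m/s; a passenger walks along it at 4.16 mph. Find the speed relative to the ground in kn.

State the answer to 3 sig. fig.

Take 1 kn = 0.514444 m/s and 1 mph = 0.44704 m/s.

4.77 kn

0.595 m/s (already m/s)
4.16 mph × 0.44704 = 1.85969 m/s
Sum: 0.595 + 1.85969 = 2.45469 m/s
In kn: 2.45469 / 0.514444 = 4.77154 kn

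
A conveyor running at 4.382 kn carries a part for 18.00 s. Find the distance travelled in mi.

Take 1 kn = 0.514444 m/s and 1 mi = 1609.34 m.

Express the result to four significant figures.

0.02521 mi

4.382 kn × 0.514444 → 2.25429 m/s
d = v × t = 2.25429 m/s × 18 s = 40.5772 m
40.5772 m ÷ (1609.34 m/mi) = 0.0252136 mi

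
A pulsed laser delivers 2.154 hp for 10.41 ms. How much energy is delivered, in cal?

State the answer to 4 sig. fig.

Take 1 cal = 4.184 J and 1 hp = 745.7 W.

2.154 hp × 745.7 → 1606.24 W
10.41 ms × 0.001 → 0.01041 s
E = P × t = 1606.24 W × 0.01041 s = 16.721 J
16.721 J ÷ (4.184 J/cal) = 3.99641 cal

3.996 cal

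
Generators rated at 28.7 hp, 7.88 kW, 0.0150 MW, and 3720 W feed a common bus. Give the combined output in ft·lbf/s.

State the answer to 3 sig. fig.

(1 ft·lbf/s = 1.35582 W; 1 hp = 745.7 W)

28.7 hp × 745.7 = 21401.6 W
7.88 kW × 1000 = 7880 W
0.0150 MW × 1000000 = 15000 W
3720 W (already W)
Sum: 21401.6 + 7880 + 15000 + 3720 = 48001.6 W
In ft·lbf/s: 48001.6 / 1.35582 = 35404.1 ft·lbf/s

3.54×10⁴ ft·lbf/s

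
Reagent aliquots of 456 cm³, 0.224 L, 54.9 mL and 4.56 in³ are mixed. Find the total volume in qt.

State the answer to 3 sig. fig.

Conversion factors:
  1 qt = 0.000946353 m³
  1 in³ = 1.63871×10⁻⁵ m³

456 cm³ × 10⁻⁶ → 4.56×10⁻⁴ m³
0.224 L × 0.001 → 2.24×10⁻⁴ m³
54.9 mL × 10⁻⁶ → 5.49×10⁻⁵ m³
4.56 in³ × 1.63871×10⁻⁵ → 7.47252×10⁻⁵ m³
Combined: 4.56×10⁻⁴ + 2.24×10⁻⁴ + 5.49×10⁻⁵ + 7.47252×10⁻⁵ = 8.09625×10⁻⁴ m³
In qt: 8.09625×10⁻⁴ / 0.000946353 = 0.855521 qt

0.856 qt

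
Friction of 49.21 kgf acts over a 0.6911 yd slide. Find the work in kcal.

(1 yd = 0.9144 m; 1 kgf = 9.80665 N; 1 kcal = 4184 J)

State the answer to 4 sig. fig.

0.07289 kcal

49.21 kgf × 9.80665 → 482.585 N
0.6911 yd × 0.9144 → 0.631942 m
W = F × d = 482.585 N × 0.631942 m = 304.966 J
304.966 J ÷ (4184 J/kcal) = 0.0728886 kcal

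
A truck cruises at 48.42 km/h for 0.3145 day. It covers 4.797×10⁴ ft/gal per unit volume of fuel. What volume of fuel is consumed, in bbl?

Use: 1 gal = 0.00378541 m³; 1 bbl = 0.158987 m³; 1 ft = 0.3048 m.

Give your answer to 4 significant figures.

0.5951 bbl

48.42 km/h → 13.45 m/s
0.3145 day → 27172.8 s
d = v × t = 13.45 × 27172.8 = 365474 m
4.797×10⁴ ft/gal → 3.86253×10⁶ m/m³
V = d / (distance per unit fuel) = 365474 / 3.86253×10⁶ = 0.0946204 m³
In bbl: 0.0946204 / 0.158987 = 0.595146 bbl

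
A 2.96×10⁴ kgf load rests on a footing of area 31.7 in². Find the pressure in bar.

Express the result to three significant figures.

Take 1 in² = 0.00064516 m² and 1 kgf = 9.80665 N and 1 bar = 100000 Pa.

142 bar

2.96×10⁴ kgf × 9.80665 → 290277 N
31.7 in² × 0.00064516 → 0.0204516 m²
P = F / A = 290277 N / 0.0204516 m² = 1.41934×10⁷ Pa
1.41934×10⁷ Pa ÷ (100000 Pa/bar) = 141.934 bar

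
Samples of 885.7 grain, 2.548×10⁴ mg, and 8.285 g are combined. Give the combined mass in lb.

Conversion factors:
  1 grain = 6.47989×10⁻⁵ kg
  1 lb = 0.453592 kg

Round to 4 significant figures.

0.2010 lb

885.7 grain × 6.47989×10⁻⁵ → 0.0573924 kg
2.548×10⁴ mg × 10⁻⁶ → 0.02548 kg
8.285 g × 0.001 → 0.008285 kg
Total: 0.0573924 + 0.02548 + 0.008285 = 0.0911574 kg
In lb: 0.0911574 / 0.453592 = 0.200968 lb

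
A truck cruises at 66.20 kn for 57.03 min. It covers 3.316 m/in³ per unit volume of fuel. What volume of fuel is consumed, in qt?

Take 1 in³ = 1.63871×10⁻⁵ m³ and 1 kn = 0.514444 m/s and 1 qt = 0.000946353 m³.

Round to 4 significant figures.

66.20 kn → 34.0562 m/s
57.03 min → 3421.8 s
d = v × t = 34.0562 × 3421.8 = 116534 m
3.316 m/in³ → 202354 m/m³
V = d / (distance per unit fuel) = 116534 / 202354 = 0.575892 m³
In qt: 0.575892 / 0.000946353 = 608.538 qt

608.5 qt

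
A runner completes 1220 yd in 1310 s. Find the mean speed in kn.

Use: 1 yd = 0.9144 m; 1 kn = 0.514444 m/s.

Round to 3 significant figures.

1.66 kn

1220 yd × 0.9144 → 1115.57 m
v = d / t = 1115.57 m / 1310 s = 0.85158 m/s
0.85158 m/s ÷ (0.514444 m/s/kn) = 1.65534 kn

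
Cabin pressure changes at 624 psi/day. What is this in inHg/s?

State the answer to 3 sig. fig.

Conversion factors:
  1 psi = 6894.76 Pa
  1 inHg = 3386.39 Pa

0.0147 inHg/s

624 psi/day × 6894.76 Pa/psi ÷ 86400 s/day = 49.7955 Pa/s
49.7955 Pa/s ÷ 3386.39 Pa/inHg = 0.0147046 inHg/s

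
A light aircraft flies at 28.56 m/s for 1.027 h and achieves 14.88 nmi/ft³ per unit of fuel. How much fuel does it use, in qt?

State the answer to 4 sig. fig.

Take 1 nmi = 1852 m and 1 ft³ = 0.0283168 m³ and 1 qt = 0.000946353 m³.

114.7 qt

1.027 h → 3697.2 s
d = v × t = 28.56 × 3697.2 = 105592 m
14.88 nmi/ft³ → 973195 m/m³
V = d / (distance per unit fuel) = 105592 / 973195 = 0.1085 m³
In qt: 0.1085 / 0.000946353 = 114.651 qt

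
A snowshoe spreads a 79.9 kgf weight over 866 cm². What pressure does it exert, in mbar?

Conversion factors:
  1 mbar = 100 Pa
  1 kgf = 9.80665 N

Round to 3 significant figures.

90.5 mbar

79.9 kgf × 9.80665 = 783.551 N
866 cm² × 0.0001 = 0.0866 m²
P = F / A = 783.551 N / 0.0866 m² = 9047.93 Pa
9047.93 Pa ÷ (100 Pa/mbar) = 90.4793 mbar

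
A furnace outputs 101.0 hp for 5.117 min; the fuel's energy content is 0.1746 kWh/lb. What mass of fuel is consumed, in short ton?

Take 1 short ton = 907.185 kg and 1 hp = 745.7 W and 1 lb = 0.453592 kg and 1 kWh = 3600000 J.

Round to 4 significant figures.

0.01839 short ton

101.0 hp → 75315.7 W
5.117 min → 307.02 s
E = P × t = 75315.7 × 307.02 = 2.31234×10⁷ J
0.1746 kWh/lb → 1.38574×10⁶ J/kg
m = E / e_s = 2.31234×10⁷ / 1.38574×10⁶ = 16.6867 kg
In short ton: 16.6867 / 907.185 = 0.0183939 short ton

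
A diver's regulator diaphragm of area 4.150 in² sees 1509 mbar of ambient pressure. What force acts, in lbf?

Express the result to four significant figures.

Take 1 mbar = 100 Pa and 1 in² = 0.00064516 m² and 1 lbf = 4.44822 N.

1509 mbar × 100 → 150900 Pa
4.150 in² × 0.00064516 → 0.00267741 m²
F = P × A = 150900 Pa × 0.00267741 m² = 404.021 N
404.021 N ÷ (4.44822 N/lbf) = 90.8276 lbf

90.83 lbf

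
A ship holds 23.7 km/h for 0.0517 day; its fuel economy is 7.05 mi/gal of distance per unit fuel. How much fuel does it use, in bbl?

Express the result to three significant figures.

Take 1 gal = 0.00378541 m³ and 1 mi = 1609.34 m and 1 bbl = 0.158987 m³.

0.0617 bbl

23.7 km/h → 6.58333 m/s
0.0517 day → 4466.88 s
d = v × t = 6.58333 × 4466.88 = 29406.9 m
7.05 mi/gal → 2.99726×10⁶ m/m³
V = d / (distance per unit fuel) = 29406.9 / 2.99726×10⁶ = 0.00981126 m³
In bbl: 0.00981126 / 0.158987 = 0.0617111 bbl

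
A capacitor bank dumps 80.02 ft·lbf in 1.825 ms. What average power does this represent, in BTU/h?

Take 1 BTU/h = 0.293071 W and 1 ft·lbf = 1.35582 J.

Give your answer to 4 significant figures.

80.02 ft·lbf × 1.35582 = 108.493 J
1.825 ms × 0.001 = 0.001825 s
P = E / t = 108.493 J / 0.001825 s = 59448.2 W
59448.2 W ÷ (0.293071 W/BTU/h) = 202846 BTU/h

2.028×10⁵ BTU/h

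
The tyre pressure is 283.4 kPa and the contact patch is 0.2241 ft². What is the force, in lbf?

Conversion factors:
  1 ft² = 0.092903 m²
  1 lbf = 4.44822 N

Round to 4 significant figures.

1326 lbf

283.4 kPa × 1000 = 283400 Pa
0.2241 ft² × 0.092903 = 0.0208196 m²
F = P × A = 283400 Pa × 0.0208196 m² = 5900.27 N
5900.27 N ÷ (4.44822 N/lbf) = 1326.43 lbf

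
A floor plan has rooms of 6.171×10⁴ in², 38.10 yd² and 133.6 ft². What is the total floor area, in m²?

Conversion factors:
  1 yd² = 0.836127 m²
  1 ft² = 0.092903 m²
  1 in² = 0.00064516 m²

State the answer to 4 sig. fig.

6.171×10⁴ in² × 0.00064516 = 39.8128 m²
38.10 yd² × 0.836127 = 31.8564 m²
133.6 ft² × 0.092903 = 12.4118 m²
Total: 39.8128 + 31.8564 + 12.4118 = 84.081 m²

84.08 m²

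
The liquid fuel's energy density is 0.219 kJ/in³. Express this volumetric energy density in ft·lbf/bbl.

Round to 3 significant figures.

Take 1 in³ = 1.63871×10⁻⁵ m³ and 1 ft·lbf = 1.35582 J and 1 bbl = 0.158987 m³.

1.57×10⁶ ft·lbf/bbl

0.219 kJ/in³ × 1000 J/kJ ÷ 1.63871×10⁻⁵ m³/in³ = 1.33642×10⁷ J/m³
1.33642×10⁷ J/m³ ÷ 1.35582 J/ft·lbf × 0.158987 m³/bbl = 1.56712×10⁶ ft·lbf/bbl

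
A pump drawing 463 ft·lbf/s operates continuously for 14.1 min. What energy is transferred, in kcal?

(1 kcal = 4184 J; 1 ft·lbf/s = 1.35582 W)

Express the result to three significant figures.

127 kcal

463 ft·lbf/s × 1.35582 → 627.745 W
14.1 min × 60 → 846 s
E = P × t = 627.745 W × 846 s = 531072 J
531072 J ÷ (4184 J/kcal) = 126.929 kcal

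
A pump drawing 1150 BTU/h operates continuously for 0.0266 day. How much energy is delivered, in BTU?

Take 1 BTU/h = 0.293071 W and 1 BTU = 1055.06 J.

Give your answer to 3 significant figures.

1150 BTU/h × 0.293071 → 337.032 W
0.0266 day × 86400 → 2298.24 s
E = P × t = 337.032 W × 2298.24 s = 774580 J
774580 J ÷ (1055.06 J/BTU) = 734.157 BTU

734 BTU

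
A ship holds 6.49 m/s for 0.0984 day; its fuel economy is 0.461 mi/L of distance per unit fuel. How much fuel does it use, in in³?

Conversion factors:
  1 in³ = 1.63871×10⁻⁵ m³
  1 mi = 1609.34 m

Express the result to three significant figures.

0.0984 day → 8501.76 s
d = v × t = 6.49 × 8501.76 = 55176.4 m
0.461 mi/L → 741906 m/m³
V = d / (distance per unit fuel) = 55176.4 / 741906 = 0.0743711 m³
In in³: 0.0743711 / 1.63871×10⁻⁵ = 4538.39 in³

4540 in³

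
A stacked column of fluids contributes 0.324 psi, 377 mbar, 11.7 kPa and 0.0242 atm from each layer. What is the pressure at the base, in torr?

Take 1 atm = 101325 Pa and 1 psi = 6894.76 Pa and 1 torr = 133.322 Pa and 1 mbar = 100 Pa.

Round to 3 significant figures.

406 torr

0.324 psi × 6894.76 = 2233.9 Pa
377 mbar × 100 = 37700 Pa
11.7 kPa × 1000 = 11700 Pa
0.0242 atm × 101325 = 2452.06 Pa
Combined: 2233.9 + 37700 + 11700 + 2452.06 = 54086 Pa
In torr: 54086 / 133.322 = 405.679 torr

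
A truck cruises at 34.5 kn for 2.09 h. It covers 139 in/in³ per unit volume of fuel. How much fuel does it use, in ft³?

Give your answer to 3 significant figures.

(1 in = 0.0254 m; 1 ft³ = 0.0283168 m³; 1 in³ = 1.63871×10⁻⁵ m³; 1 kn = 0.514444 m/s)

21.9 ft³

34.5 kn → 17.7483 m/s
2.09 h → 7524 s
d = v × t = 17.7483 × 7524 = 133538 m
139 in/in³ → 215450 m/m³
V = d / (distance per unit fuel) = 133538 / 215450 = 0.61981 m³
In ft³: 0.61981 / 0.0283168 = 21.8884 ft³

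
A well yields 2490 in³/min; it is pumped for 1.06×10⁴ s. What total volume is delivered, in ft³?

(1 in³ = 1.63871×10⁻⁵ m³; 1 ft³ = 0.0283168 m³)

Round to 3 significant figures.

255 ft³

2490 in³/min → 6.80065×10⁻⁴ m³/s
V = Q × t = 6.80065×10⁻⁴ × 10600 = 7.20869 m³
In ft³: 7.20869 / 0.0283168 = 254.573 ft³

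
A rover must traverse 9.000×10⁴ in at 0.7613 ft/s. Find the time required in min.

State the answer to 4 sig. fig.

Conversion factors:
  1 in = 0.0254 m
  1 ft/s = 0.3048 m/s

164.2 min

9.000×10⁴ in × 0.0254 = 2286 m
0.7613 ft/s × 0.3048 = 0.232044 m/s
t = d / v = 2286 m / 0.232044 m/s = 9851.58 s
9851.58 s ÷ (60 s/min) = 164.193 min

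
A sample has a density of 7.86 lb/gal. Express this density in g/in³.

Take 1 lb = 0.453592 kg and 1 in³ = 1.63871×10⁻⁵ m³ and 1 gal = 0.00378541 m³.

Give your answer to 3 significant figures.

7.86 lb/gal × 0.453592 kg/lb ÷ 0.00378541 m³/gal = 941.835 kg/m³
941.835 kg/m³ ÷ 0.001 kg/g × 1.63871×10⁻⁵ m³/in³ = 15.4339 g/in³

15.4 g/in³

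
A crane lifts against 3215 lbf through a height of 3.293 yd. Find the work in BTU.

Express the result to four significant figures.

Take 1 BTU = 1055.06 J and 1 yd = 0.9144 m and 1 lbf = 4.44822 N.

3215 lbf × 4.44822 = 14301 N
3.293 yd × 0.9144 = 3.01112 m
W = F × d = 14301 N × 3.01112 m = 43062 J
43062 J ÷ (1055.06 J/BTU) = 40.8147 BTU

40.81 BTU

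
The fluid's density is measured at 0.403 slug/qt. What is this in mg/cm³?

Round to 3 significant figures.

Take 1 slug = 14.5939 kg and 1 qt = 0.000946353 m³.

6210 mg/cm³

0.403 slug/qt × 14.5939 kg/slug ÷ 0.000946353 m³/qt = 6214.74 kg/m³
6214.74 kg/m³ ÷ 10⁻⁶ kg/mg × 10⁻⁶ m³/cm³ = 6214.74 mg/cm³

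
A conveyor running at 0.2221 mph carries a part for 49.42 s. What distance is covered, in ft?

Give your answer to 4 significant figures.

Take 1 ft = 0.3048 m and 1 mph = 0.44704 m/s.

16.10 ft

0.2221 mph × 0.44704 → 0.0992876 m/s
d = v × t = 0.0992876 m/s × 49.42 s = 4.90679 m
4.90679 m ÷ (0.3048 m/ft) = 16.0984 ft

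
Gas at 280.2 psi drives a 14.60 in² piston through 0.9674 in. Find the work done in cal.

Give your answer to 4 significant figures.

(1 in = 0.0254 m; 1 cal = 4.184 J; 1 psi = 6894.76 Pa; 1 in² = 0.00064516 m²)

280.2 psi → 1.93191×10⁶ Pa
14.60 in² → 0.00941934 m²
F = P × A = 1.93191×10⁶ × 0.00941934 = 18197.3 N
0.9674 in → 0.024572 m
W = F × d = 18197.3 × 0.024572 = 447.144 J
In cal: 447.144 / 4.184 = 106.87 cal

106.9 cal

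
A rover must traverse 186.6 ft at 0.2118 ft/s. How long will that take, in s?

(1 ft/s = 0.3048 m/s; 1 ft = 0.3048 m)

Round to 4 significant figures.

186.6 ft × 0.3048 → 56.8757 m
0.2118 ft/s × 0.3048 → 0.0645566 m/s
t = d / v = 56.8757 m / 0.0645566 m/s = 881.021 s

881.0 s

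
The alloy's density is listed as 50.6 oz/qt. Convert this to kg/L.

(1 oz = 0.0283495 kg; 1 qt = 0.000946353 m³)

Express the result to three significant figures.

50.6 oz/qt × 0.0283495 kg/oz ÷ 0.000946353 m³/qt = 1515.8 kg/m³
1515.8 kg/m³ × 0.001 m³/L = 1.5158 kg/L

1.52 kg/L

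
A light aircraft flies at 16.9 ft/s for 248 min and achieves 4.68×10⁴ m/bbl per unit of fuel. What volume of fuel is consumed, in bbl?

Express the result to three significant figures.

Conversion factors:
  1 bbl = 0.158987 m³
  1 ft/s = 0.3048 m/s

16.9 ft/s → 5.15112 m/s
248 min → 14880 s
d = v × t = 5.15112 × 14880 = 76648.7 m
4.68×10⁴ m/bbl → 294364 m/m³
V = d / (distance per unit fuel) = 76648.7 / 294364 = 0.260387 m³
In bbl: 0.260387 / 0.158987 = 1.63779 bbl

1.64 bbl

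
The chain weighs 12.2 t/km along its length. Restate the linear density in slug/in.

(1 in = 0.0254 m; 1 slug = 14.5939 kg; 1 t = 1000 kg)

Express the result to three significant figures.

12.2 t/km × 1000 kg/t ÷ 1000 m/km = 12.2 kg/m
12.2 kg/m ÷ 14.5939 kg/slug × 0.0254 m/in = 0.0212335 slug/in

0.0212 slug/in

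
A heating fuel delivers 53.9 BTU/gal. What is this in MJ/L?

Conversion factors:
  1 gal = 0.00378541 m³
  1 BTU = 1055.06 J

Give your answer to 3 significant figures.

53.9 BTU/gal × 1055.06 J/BTU ÷ 0.00378541 m³/gal = 1.50229×10⁷ J/m³
1.50229×10⁷ J/m³ ÷ 1000000 J/MJ × 0.001 m³/L = 0.0150229 MJ/L

0.0150 MJ/L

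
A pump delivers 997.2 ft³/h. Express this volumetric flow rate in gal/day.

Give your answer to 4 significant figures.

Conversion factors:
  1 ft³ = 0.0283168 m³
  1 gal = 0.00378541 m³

1.790×10⁵ gal/day

997.2 ft³/h × 0.0283168 m³/ft³ ÷ 3600 s/h = 0.00784375 m³/s
0.00784375 m³/s ÷ 0.00378541 m³/gal × 86400 s/day = 179029 gal/day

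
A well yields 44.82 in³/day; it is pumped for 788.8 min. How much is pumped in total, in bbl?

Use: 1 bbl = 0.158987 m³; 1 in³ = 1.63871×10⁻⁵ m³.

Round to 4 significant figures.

0.002531 bbl

44.82 in³/day → 8.50081×10⁻⁹ m³/s
788.8 min → 47328 s
V = Q × t = 8.50081×10⁻⁹ × 47328 = 4.02326×10⁻⁴ m³
In bbl: 4.02326×10⁻⁴ / 0.158987 = 0.00253056 bbl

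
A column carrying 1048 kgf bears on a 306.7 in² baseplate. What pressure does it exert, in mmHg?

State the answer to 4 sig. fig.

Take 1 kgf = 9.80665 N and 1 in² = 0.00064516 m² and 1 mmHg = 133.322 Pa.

1048 kgf × 9.80665 = 10277.4 N
306.7 in² × 0.00064516 = 0.197871 m²
P = F / A = 10277.4 N / 0.197871 m² = 51939.9 Pa
51939.9 Pa ÷ (133.322 Pa/mmHg) = 389.582 mmHg

389.6 mmHg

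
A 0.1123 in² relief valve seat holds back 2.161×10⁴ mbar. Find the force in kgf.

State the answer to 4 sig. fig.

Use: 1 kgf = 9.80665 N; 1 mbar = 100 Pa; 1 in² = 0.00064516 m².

15.97 kgf

2.161×10⁴ mbar × 100 = 2.161×10⁶ Pa
0.1123 in² × 0.00064516 = 7.24515×10⁻⁵ m²
F = P × A = 2.161×10⁶ Pa × 7.24515×10⁻⁵ m² = 156.568 N
156.568 N ÷ (9.80665 N/kgf) = 15.9655 kgf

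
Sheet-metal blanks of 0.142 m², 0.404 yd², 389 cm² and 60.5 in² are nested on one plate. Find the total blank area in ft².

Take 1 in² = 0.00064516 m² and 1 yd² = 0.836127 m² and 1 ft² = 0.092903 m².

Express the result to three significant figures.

6.00 ft²

0.142 m² (already m²)
0.404 yd² × 0.836127 = 0.337795 m²
389 cm² × 0.0001 = 0.0389 m²
60.5 in² × 0.00064516 = 0.0390322 m²
Combined: 0.142 + 0.337795 + 0.0389 + 0.0390322 = 0.557727 m²
In ft²: 0.557727 / 0.092903 = 6.00333 ft²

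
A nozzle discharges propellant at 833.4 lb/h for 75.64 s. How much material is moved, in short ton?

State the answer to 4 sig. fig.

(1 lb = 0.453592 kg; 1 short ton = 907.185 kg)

833.4 lb/h → 0.105007 kg/s
m = ṁ × t = 0.105007 × 75.64 = 7.94273 kg
In short ton: 7.94273 / 907.185 = 0.00875536 short ton

0.008755 short ton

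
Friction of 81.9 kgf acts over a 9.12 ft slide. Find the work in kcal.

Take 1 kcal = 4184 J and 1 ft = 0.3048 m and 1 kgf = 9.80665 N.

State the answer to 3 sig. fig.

81.9 kgf × 9.80665 = 803.165 N
9.12 ft × 0.3048 = 2.77978 m
W = F × d = 803.165 N × 2.77978 m = 2232.62 J
2232.62 J ÷ (4184 J/kcal) = 0.533609 kcal

0.534 kcal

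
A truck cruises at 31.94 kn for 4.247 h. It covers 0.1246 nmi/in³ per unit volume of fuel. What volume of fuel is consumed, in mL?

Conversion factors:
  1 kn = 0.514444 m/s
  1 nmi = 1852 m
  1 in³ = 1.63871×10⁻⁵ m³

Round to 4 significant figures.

31.94 kn → 16.4313 m/s
4.247 h → 15289.2 s
d = v × t = 16.4313 × 15289.2 = 251221 m
0.1246 nmi/in³ → 1.40818×10⁷ m/m³
V = d / (distance per unit fuel) = 251221 / 1.40818×10⁷ = 0.0178401 m³
In mL: 0.0178401 / 10⁻⁶ = 17840.1 mL

1.784×10⁴ mL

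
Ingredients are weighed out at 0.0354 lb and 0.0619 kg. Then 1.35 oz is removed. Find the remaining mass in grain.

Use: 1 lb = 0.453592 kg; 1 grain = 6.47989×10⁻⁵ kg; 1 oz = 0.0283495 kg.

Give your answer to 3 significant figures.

612 grain

0.0354 lb × 0.453592 → 0.0160572 kg
0.0619 kg (already kg)
1.35 oz × 0.0283495 → 0.0382718 kg
Sum: 0.0160572 + 0.0619 − 0.0382718 = 0.0396854 kg
In grain: 0.0396854 / 6.47989×10⁻⁵ = 612.439 grain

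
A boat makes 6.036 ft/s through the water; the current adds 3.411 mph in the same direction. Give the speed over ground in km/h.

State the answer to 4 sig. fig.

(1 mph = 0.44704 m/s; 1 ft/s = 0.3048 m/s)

12.11 km/h

6.036 ft/s × 0.3048 = 1.83977 m/s
3.411 mph × 0.44704 = 1.52485 m/s
Combined: 1.83977 + 1.52485 = 3.36462 m/s
In km/h: 3.36462 / (1/3.6) = 12.1126 km/h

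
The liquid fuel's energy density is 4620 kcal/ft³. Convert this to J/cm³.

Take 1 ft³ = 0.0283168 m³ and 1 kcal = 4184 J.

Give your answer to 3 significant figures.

4620 kcal/ft³ × 4184 J/kcal ÷ 0.0283168 m³/ft³ = 6.82636×10⁸ J/m³
6.82636×10⁸ J/m³ × 10⁻⁶ m³/cm³ = 682.636 J/cm³

683 J/cm³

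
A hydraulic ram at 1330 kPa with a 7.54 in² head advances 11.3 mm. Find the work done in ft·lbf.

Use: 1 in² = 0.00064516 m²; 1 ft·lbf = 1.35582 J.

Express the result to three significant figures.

1330 kPa → 1.33×10⁶ Pa
7.54 in² → 0.00486451 m²
F = P × A = 1.33×10⁶ × 0.00486451 = 6469.8 N
11.3 mm → 0.0113 m
W = F × d = 6469.8 × 0.0113 = 73.1087 J
In ft·lbf: 73.1087 / 1.35582 = 53.9221 ft·lbf

53.9 ft·lbf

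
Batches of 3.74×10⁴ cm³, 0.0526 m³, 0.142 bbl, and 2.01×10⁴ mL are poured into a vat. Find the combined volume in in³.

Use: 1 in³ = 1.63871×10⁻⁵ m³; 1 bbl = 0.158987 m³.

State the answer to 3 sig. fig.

3.74×10⁴ cm³ × 10⁻⁶ → 0.0374 m³
0.0526 m³ (already m³)
0.142 bbl × 0.158987 → 0.0225762 m³
2.01×10⁴ mL × 10⁻⁶ → 0.0201 m³
Sum: 0.0374 + 0.0526 + 0.0225762 + 0.0201 = 0.132676 m³
In in³: 0.132676 / 1.63871×10⁻⁵ = 8096.37 in³

8100 in³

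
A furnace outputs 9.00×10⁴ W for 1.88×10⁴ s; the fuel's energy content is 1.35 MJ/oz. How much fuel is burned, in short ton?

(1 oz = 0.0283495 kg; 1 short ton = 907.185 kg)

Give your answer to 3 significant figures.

E = P × t = 90000 × 18800 = 1.692×10⁹ J
1.35 MJ/oz → 4.76199×10⁷ J/kg
m = E / e_s = 1.692×10⁹ / 4.76199×10⁷ = 35.5314 kg
In short ton: 35.5314 / 907.185 = 0.0391667 short ton

0.0392 short ton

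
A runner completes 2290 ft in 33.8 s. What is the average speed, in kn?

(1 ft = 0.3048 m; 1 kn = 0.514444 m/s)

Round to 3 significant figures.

40.1 kn

2290 ft × 0.3048 = 697.992 m
v = d / t = 697.992 m / 33.8 s = 20.6507 m/s
20.6507 m/s ÷ (0.514444 m/s/kn) = 40.1418 kn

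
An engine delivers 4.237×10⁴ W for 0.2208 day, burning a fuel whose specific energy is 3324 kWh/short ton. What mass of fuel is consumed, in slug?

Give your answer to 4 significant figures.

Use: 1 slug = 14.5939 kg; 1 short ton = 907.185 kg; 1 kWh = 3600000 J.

0.2208 day → 19077.1 s
E = P × t = 42370 × 19077.1 = 8.08297×10⁸ J
3324 kWh/short ton → 1.31907×10⁷ J/kg
m = E / e_s = 8.08297×10⁸ / 1.31907×10⁷ = 61.2778 kg
In slug: 61.2778 / 14.5939 = 4.19886 slug

4.199 slug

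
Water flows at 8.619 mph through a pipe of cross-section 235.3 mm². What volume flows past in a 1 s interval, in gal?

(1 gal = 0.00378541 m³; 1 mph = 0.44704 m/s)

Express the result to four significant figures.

8.619 mph × 0.44704 → 3.85304 m/s
235.3 mm² × 10⁻⁶ → 2.353×10⁻⁴ m²
V = v × A × t = 3.85304 m/s × 2.353×10⁻⁴ m² × 1 s = 9.0662×10⁻⁴ m³
9.0662×10⁻⁴ m³ ÷ (0.00378541 m³/gal) = 0.239504 gal

0.2395 gal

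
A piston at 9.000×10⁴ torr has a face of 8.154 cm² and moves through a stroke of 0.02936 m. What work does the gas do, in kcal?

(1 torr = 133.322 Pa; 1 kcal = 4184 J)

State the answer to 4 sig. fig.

9.000×10⁴ torr → 1.1999×10⁷ Pa
8.154 cm² → 8.154×10⁻⁴ m²
F = P × A = 1.1999×10⁷ × 8.154×10⁻⁴ = 9783.98 N
W = F × d = 9783.98 × 0.02936 = 287.258 J
In kcal: 287.258 / 4184 = 0.0686563 kcal

0.06866 kcal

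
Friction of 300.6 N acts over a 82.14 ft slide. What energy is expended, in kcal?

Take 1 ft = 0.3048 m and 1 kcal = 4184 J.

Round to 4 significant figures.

82.14 ft × 0.3048 → 25.0363 m
W = F × d = 300.6 N × 25.0363 m = 7525.91 J
7525.91 J ÷ (4184 J/kcal) = 1.79874 kcal

1.799 kcal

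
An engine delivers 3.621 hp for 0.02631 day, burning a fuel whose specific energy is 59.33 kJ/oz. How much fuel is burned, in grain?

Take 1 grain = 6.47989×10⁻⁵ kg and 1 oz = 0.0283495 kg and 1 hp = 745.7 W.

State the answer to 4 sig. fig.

4.526×10⁴ grain

3.621 hp → 2700.18 W
0.02631 day → 2273.18 s
E = P × t = 2700.18 × 2273.18 = 6.138×10⁶ J
59.33 kJ/oz → 2.09281×10⁶ J/kg
m = E / e_s = 6.138×10⁶ / 2.09281×10⁶ = 2.9329 kg
In grain: 2.9329 / 6.47989×10⁻⁵ = 45261.6 grain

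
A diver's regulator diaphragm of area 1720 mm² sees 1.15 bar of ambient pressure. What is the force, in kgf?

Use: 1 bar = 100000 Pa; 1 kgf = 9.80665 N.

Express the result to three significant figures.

20.2 kgf

1.15 bar × 100000 → 115000 Pa
1720 mm² × 10⁻⁶ → 0.00172 m²
F = P × A = 115000 Pa × 0.00172 m² = 197.8 N
197.8 N ÷ (9.80665 N/kgf) = 20.17 kgf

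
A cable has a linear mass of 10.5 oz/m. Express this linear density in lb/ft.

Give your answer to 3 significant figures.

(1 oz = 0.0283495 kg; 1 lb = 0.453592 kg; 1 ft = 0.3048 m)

10.5 oz/m × 0.0283495 kg/oz = 0.29767 kg/m
0.29767 kg/m ÷ 0.453592 kg/lb × 0.3048 m/ft = 0.200025 lb/ft

0.200 lb/ft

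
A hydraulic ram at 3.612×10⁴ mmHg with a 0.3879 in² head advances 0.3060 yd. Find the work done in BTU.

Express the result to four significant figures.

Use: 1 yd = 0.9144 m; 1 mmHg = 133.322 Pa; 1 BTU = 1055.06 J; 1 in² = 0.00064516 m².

0.3196 BTU

3.612×10⁴ mmHg → 4.81559×10⁶ Pa
0.3879 in² → 2.50258×10⁻⁴ m²
F = P × A = 4.81559×10⁶ × 2.50258×10⁻⁴ = 1205.14 N
0.3060 yd → 0.279806 m
W = F × d = 1205.14 × 0.279806 = 337.205 J
In BTU: 337.205 / 1055.06 = 0.319607 BTU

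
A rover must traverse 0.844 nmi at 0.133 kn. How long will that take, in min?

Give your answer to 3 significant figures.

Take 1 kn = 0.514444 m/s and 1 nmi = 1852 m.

0.844 nmi × 1852 → 1563.09 m
0.133 kn × 0.514444 → 0.0684211 m/s
t = d / v = 1563.09 m / 0.0684211 m/s = 22845.1 s
22845.1 s ÷ (60 s/min) = 380.752 min

381 min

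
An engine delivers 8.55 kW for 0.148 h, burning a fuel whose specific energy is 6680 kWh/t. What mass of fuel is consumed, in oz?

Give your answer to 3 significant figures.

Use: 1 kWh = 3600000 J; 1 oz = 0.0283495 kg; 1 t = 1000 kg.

6.68 oz

8.55 kW → 8550 W
0.148 h → 532.8 s
E = P × t = 8550 × 532.8 = 4.55544×10⁶ J
6680 kWh/t → 2.4048×10⁷ J/kg
m = E / e_s = 4.55544×10⁶ / 2.4048×10⁷ = 0.189431 kg
In oz: 0.189431 / 0.0283495 = 6.68199 oz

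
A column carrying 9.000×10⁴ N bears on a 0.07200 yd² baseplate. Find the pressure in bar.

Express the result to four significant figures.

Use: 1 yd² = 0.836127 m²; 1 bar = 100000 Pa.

0.07200 yd² × 0.836127 = 0.0602011 m²
P = F / A = 90000 N / 0.0602011 m² = 1.49499×10⁶ Pa
1.49499×10⁶ Pa ÷ (100000 Pa/bar) = 14.9499 bar

14.95 bar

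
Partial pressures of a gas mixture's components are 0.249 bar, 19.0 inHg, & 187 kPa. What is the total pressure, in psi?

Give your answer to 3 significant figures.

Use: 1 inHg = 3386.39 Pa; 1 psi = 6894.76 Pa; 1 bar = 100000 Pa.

0.249 bar × 100000 = 24900 Pa
19.0 inHg × 3386.39 = 64341.4 Pa
187 kPa × 1000 = 187000 Pa
Combined: 24900 + 64341.4 + 187000 = 276241 Pa
In psi: 276241 / 6894.76 = 40.0654 psi

40.1 psi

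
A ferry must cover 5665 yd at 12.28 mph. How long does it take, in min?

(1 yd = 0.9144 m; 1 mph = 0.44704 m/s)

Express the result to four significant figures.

5665 yd × 0.9144 = 5180.08 m
12.28 mph × 0.44704 = 5.48965 m/s
t = d / v = 5180.08 m / 5.48965 m/s = 943.608 s
943.608 s ÷ (60 s/min) = 15.7268 min

15.73 min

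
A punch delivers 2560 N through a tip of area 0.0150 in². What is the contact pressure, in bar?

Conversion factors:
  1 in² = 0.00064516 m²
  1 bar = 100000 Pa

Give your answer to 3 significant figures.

2650 bar

0.0150 in² × 0.00064516 → 9.6774×10⁻⁶ m²
P = F / A = 2560 N / 9.6774×10⁻⁶ m² = 2.64534×10⁸ Pa
2.64534×10⁸ Pa ÷ (100000 Pa/bar) = 2645.34 bar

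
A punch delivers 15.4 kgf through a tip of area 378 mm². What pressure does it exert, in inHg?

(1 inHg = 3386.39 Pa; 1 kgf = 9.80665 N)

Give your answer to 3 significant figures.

118 inHg

15.4 kgf × 9.80665 → 151.022 N
378 mm² × 10⁻⁶ → 3.78×10⁻⁴ m²
P = F / A = 151.022 N / 3.78×10⁻⁴ m² = 399529 Pa
399529 Pa ÷ (3386.39 Pa/inHg) = 117.981 inHg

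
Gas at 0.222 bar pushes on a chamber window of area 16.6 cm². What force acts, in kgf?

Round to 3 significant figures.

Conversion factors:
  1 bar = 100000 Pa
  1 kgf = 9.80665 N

3.76 kgf

0.222 bar × 100000 → 22200 Pa
16.6 cm² × 0.0001 → 0.00166 m²
F = P × A = 22200 Pa × 0.00166 m² = 36.852 N
36.852 N ÷ (9.80665 N/kgf) = 3.75786 kgf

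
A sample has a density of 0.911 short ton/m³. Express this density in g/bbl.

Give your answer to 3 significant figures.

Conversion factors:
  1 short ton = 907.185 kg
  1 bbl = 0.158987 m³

1.31×10⁵ g/bbl

0.911 short ton/m³ × 907.185 kg/short ton = 826.446 kg/m³
826.446 kg/m³ ÷ 0.001 kg/g × 0.158987 m³/bbl = 131394 g/bbl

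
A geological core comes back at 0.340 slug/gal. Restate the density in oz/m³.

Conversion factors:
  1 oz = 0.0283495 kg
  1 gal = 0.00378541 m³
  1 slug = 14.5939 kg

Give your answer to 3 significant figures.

4.62×10⁴ oz/m³

0.340 slug/gal × 14.5939 kg/slug ÷ 0.00378541 m³/gal = 1310.8 kg/m³
1310.8 kg/m³ ÷ 0.0283495 kg/oz = 46237.1 oz/m³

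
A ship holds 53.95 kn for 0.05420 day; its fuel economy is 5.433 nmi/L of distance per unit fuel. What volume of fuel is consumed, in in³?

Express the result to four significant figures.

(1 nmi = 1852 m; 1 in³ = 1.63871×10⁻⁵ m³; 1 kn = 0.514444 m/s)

788.2 in³

53.95 kn → 27.7543 m/s
0.05420 day → 4682.88 s
d = v × t = 27.7543 × 4682.88 = 129970 m
5.433 nmi/L → 1.00619×10⁷ m/m³
V = d / (distance per unit fuel) = 129970 / 1.00619×10⁷ = 0.012917 m³
In in³: 0.012917 / 1.63871×10⁻⁵ = 788.242 in³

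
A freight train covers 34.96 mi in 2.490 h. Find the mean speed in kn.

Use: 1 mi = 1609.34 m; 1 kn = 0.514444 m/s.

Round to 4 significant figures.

34.96 mi × 1609.34 = 56262.5 m
2.490 h × 3600 = 8964 s
v = d / t = 56262.5 m / 8964 s = 6.27649 m/s
6.27649 m/s ÷ (0.514444 m/s/kn) = 12.2005 kn

12.20 kn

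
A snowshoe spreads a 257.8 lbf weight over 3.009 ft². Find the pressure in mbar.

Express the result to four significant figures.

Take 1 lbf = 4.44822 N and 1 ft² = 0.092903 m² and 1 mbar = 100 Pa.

257.8 lbf × 4.44822 → 1146.75 N
3.009 ft² × 0.092903 → 0.279545 m²
P = F / A = 1146.75 N / 0.279545 m² = 4102.2 Pa
4102.2 Pa ÷ (100 Pa/mbar) = 41.022 mbar

41.02 mbar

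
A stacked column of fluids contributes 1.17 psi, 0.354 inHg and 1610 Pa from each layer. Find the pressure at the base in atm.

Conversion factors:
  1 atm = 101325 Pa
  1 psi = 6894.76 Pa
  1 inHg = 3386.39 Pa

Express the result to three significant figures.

0.107 atm

1.17 psi × 6894.76 = 8066.87 Pa
0.354 inHg × 3386.39 = 1198.78 Pa
1610 Pa (already Pa)
Sum: 8066.87 + 1198.78 + 1610 = 10875.6 Pa
In atm: 10875.6 / 101325 = 0.107334 atm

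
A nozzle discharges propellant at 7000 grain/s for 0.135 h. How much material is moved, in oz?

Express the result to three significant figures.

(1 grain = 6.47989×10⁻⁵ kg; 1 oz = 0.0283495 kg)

7000 grain/s → 0.453592 kg/s
0.135 h → 486 s
m = ṁ × t = 0.453592 × 486 = 220.446 kg
In oz: 220.446 / 0.0283495 = 7776.01 oz

7780 oz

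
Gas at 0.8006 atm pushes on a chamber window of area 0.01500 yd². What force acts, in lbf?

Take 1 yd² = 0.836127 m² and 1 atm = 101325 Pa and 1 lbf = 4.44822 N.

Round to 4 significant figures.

228.7 lbf

0.8006 atm × 101325 = 81120.8 Pa
0.01500 yd² × 0.836127 = 0.0125419 m²
F = P × A = 81120.8 Pa × 0.0125419 m² = 1017.41 N
1017.41 N ÷ (4.44822 N/lbf) = 228.723 lbf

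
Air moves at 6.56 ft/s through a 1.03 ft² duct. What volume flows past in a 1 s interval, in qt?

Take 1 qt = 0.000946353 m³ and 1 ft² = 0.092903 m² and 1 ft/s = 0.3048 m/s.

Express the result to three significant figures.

6.56 ft/s × 0.3048 = 1.99949 m/s
1.03 ft² × 0.092903 = 0.0956901 m²
V = v × A × t = 1.99949 m/s × 0.0956901 m² × 1 s = 0.191331 m³
0.191331 m³ ÷ (0.000946353 m³/qt) = 202.177 qt

202 qt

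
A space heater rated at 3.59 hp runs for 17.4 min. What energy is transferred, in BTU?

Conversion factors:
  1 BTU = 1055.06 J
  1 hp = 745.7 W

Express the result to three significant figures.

2650 BTU

3.59 hp × 745.7 = 2677.06 W
17.4 min × 60 = 1044 s
E = P × t = 2677.06 W × 1044 s = 2.79485×10⁶ J
2.79485×10⁶ J ÷ (1055.06 J/BTU) = 2649 BTU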